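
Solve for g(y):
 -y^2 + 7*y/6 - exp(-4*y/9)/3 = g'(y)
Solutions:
 g(y) = C1 - y^3/3 + 7*y^2/12 + 3*exp(-4*y/9)/4


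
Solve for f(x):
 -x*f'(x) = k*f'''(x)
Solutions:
 f(x) = C1 + Integral(C2*airyai(x*(-1/k)^(1/3)) + C3*airybi(x*(-1/k)^(1/3)), x)


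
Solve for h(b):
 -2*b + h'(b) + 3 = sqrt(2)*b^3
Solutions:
 h(b) = C1 + sqrt(2)*b^4/4 + b^2 - 3*b


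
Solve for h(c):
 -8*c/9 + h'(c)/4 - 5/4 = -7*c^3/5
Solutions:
 h(c) = C1 - 7*c^4/5 + 16*c^2/9 + 5*c


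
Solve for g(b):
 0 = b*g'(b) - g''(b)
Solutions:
 g(b) = C1 + C2*erfi(sqrt(2)*b/2)


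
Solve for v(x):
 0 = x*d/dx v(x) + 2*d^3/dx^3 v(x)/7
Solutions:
 v(x) = C1 + Integral(C2*airyai(-2^(2/3)*7^(1/3)*x/2) + C3*airybi(-2^(2/3)*7^(1/3)*x/2), x)


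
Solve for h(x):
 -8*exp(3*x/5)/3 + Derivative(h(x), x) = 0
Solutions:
 h(x) = C1 + 40*exp(3*x/5)/9


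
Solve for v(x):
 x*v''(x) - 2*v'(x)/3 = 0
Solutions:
 v(x) = C1 + C2*x^(5/3)


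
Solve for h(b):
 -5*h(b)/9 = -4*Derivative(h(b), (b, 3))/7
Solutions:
 h(b) = C3*exp(210^(1/3)*b/6) + (C1*sin(3^(5/6)*70^(1/3)*b/12) + C2*cos(3^(5/6)*70^(1/3)*b/12))*exp(-210^(1/3)*b/12)


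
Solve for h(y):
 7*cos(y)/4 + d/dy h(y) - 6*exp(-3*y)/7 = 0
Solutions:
 h(y) = C1 - 7*sin(y)/4 - 2*exp(-3*y)/7


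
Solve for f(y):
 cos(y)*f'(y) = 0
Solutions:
 f(y) = C1


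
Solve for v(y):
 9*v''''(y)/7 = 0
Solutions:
 v(y) = C1 + C2*y + C3*y^2 + C4*y^3


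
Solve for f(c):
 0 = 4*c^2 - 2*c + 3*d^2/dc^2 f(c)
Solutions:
 f(c) = C1 + C2*c - c^4/9 + c^3/9


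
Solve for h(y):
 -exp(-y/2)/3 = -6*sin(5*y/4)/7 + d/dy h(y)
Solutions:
 h(y) = C1 - 24*cos(5*y/4)/35 + 2*exp(-y/2)/3


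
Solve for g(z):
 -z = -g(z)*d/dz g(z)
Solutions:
 g(z) = -sqrt(C1 + z^2)
 g(z) = sqrt(C1 + z^2)


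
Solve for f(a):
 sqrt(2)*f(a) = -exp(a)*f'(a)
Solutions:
 f(a) = C1*exp(sqrt(2)*exp(-a))


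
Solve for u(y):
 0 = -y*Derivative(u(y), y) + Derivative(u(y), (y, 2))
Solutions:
 u(y) = C1 + C2*erfi(sqrt(2)*y/2)


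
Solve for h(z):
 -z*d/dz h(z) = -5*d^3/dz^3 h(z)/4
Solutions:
 h(z) = C1 + Integral(C2*airyai(10^(2/3)*z/5) + C3*airybi(10^(2/3)*z/5), z)


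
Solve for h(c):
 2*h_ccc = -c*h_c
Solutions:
 h(c) = C1 + Integral(C2*airyai(-2^(2/3)*c/2) + C3*airybi(-2^(2/3)*c/2), c)


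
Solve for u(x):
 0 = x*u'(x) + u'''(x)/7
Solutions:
 u(x) = C1 + Integral(C2*airyai(-7^(1/3)*x) + C3*airybi(-7^(1/3)*x), x)


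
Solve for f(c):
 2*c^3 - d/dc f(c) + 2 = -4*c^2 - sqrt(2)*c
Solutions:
 f(c) = C1 + c^4/2 + 4*c^3/3 + sqrt(2)*c^2/2 + 2*c


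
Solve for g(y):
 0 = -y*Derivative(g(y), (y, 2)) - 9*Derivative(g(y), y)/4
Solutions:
 g(y) = C1 + C2/y^(5/4)


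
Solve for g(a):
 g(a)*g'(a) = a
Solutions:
 g(a) = -sqrt(C1 + a^2)
 g(a) = sqrt(C1 + a^2)


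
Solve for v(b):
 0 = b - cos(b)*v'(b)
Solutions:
 v(b) = C1 + Integral(b/cos(b), b)


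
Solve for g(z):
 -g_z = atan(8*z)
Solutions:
 g(z) = C1 - z*atan(8*z) + log(64*z^2 + 1)/16


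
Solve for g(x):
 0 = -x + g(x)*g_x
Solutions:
 g(x) = -sqrt(C1 + x^2)
 g(x) = sqrt(C1 + x^2)


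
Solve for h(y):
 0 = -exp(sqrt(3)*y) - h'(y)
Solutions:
 h(y) = C1 - sqrt(3)*exp(sqrt(3)*y)/3


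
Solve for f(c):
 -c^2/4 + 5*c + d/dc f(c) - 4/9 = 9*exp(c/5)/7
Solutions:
 f(c) = C1 + c^3/12 - 5*c^2/2 + 4*c/9 + 45*exp(c/5)/7


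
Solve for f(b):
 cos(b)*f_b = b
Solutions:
 f(b) = C1 + Integral(b/cos(b), b)


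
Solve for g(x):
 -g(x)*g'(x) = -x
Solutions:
 g(x) = -sqrt(C1 + x^2)
 g(x) = sqrt(C1 + x^2)


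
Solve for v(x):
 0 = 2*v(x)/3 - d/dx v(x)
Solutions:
 v(x) = C1*exp(2*x/3)


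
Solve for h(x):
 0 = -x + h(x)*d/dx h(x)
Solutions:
 h(x) = -sqrt(C1 + x^2)
 h(x) = sqrt(C1 + x^2)


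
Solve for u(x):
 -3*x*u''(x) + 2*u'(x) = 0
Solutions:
 u(x) = C1 + C2*x^(5/3)


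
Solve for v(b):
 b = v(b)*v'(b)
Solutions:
 v(b) = -sqrt(C1 + b^2)
 v(b) = sqrt(C1 + b^2)


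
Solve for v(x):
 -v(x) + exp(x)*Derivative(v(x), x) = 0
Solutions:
 v(x) = C1*exp(-exp(-x))


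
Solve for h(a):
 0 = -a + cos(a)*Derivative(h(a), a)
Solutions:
 h(a) = C1 + Integral(a/cos(a), a)


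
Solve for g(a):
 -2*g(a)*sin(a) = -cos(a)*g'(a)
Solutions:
 g(a) = C1/cos(a)^2


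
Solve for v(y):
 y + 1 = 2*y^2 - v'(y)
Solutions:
 v(y) = C1 + 2*y^3/3 - y^2/2 - y


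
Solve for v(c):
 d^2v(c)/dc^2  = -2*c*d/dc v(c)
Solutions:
 v(c) = C1 + C2*erf(c)


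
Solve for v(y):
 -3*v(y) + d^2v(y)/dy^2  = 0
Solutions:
 v(y) = C1*exp(-sqrt(3)*y) + C2*exp(sqrt(3)*y)


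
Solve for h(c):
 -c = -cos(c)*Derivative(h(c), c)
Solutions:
 h(c) = C1 + Integral(c/cos(c), c)


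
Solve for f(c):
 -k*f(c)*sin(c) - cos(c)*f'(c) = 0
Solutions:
 f(c) = C1*exp(k*log(cos(c)))


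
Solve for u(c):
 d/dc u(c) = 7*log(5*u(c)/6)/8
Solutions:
 -8*Integral(1/(log(_y) - log(6) + log(5)), (_y, u(c)))/7 = C1 - c


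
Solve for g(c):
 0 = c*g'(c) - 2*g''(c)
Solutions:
 g(c) = C1 + C2*erfi(c/2)


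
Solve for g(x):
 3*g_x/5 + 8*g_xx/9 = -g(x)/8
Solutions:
 g(x) = (C1*sin(3*sqrt(19)*x/80) + C2*cos(3*sqrt(19)*x/80))*exp(-27*x/80)


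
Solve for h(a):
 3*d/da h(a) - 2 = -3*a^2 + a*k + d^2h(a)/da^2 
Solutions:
 h(a) = C1 + C2*exp(3*a) - a^3/3 + a^2*k/6 - a^2/3 + a*k/9 + 4*a/9


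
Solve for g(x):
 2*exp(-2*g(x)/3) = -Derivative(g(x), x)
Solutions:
 g(x) = 3*log(-sqrt(C1 - 2*x)) - 3*log(3) + 3*log(6)/2
 g(x) = 3*log(C1 - 2*x)/2 - 3*log(3) + 3*log(6)/2


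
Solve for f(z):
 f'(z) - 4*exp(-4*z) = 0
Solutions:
 f(z) = C1 - exp(-4*z)


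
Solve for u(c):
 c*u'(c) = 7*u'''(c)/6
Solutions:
 u(c) = C1 + Integral(C2*airyai(6^(1/3)*7^(2/3)*c/7) + C3*airybi(6^(1/3)*7^(2/3)*c/7), c)


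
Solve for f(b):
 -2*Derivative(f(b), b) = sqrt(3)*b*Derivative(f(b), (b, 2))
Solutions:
 f(b) = C1 + C2*b^(1 - 2*sqrt(3)/3)


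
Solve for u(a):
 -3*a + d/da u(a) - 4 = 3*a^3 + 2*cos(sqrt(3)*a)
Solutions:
 u(a) = C1 + 3*a^4/4 + 3*a^2/2 + 4*a + 2*sqrt(3)*sin(sqrt(3)*a)/3


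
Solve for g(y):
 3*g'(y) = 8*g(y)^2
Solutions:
 g(y) = -3/(C1 + 8*y)


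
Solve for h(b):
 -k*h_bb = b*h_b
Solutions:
 h(b) = C1 + C2*sqrt(k)*erf(sqrt(2)*b*sqrt(1/k)/2)


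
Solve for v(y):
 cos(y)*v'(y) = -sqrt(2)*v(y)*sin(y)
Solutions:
 v(y) = C1*cos(y)^(sqrt(2))


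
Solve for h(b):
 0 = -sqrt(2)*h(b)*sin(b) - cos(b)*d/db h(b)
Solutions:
 h(b) = C1*cos(b)^(sqrt(2))


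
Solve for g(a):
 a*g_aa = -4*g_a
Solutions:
 g(a) = C1 + C2/a^3


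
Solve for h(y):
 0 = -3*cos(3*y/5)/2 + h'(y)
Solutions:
 h(y) = C1 + 5*sin(3*y/5)/2


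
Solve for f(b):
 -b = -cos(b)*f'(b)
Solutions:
 f(b) = C1 + Integral(b/cos(b), b)


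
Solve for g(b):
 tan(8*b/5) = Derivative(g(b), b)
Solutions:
 g(b) = C1 - 5*log(cos(8*b/5))/8


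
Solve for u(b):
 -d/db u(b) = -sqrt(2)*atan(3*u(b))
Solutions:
 Integral(1/atan(3*_y), (_y, u(b))) = C1 + sqrt(2)*b


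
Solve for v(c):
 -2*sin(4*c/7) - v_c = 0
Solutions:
 v(c) = C1 + 7*cos(4*c/7)/2


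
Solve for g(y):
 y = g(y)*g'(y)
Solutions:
 g(y) = -sqrt(C1 + y^2)
 g(y) = sqrt(C1 + y^2)


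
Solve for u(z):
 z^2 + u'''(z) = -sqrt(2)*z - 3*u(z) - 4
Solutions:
 u(z) = C3*exp(-3^(1/3)*z) - z^2/3 - sqrt(2)*z/3 + (C1*sin(3^(5/6)*z/2) + C2*cos(3^(5/6)*z/2))*exp(3^(1/3)*z/2) - 4/3


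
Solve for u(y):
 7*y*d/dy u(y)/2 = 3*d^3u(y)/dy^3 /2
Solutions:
 u(y) = C1 + Integral(C2*airyai(3^(2/3)*7^(1/3)*y/3) + C3*airybi(3^(2/3)*7^(1/3)*y/3), y)


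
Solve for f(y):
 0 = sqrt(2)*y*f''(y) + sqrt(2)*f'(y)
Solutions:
 f(y) = C1 + C2*log(y)


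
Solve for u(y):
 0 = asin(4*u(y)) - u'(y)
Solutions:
 Integral(1/asin(4*_y), (_y, u(y))) = C1 + y


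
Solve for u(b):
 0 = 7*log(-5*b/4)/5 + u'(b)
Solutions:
 u(b) = C1 - 7*b*log(-b)/5 + 7*b*(-log(5) + 1 + 2*log(2))/5


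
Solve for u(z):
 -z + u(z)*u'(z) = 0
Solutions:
 u(z) = -sqrt(C1 + z^2)
 u(z) = sqrt(C1 + z^2)


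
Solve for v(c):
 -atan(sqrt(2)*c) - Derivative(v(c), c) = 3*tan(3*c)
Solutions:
 v(c) = C1 - c*atan(sqrt(2)*c) + sqrt(2)*log(2*c^2 + 1)/4 + log(cos(3*c))


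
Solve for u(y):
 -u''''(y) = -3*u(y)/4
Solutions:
 u(y) = C1*exp(-sqrt(2)*3^(1/4)*y/2) + C2*exp(sqrt(2)*3^(1/4)*y/2) + C3*sin(sqrt(2)*3^(1/4)*y/2) + C4*cos(sqrt(2)*3^(1/4)*y/2)


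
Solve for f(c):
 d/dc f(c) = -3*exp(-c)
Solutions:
 f(c) = C1 + 3*exp(-c)


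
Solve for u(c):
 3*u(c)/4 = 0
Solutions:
 u(c) = 0


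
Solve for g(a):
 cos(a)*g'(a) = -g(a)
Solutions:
 g(a) = C1*sqrt(sin(a) - 1)/sqrt(sin(a) + 1)


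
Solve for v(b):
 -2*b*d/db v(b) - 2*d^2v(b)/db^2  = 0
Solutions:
 v(b) = C1 + C2*erf(sqrt(2)*b/2)


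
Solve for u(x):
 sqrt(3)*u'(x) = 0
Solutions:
 u(x) = C1


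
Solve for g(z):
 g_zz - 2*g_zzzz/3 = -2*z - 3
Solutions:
 g(z) = C1 + C2*z + C3*exp(-sqrt(6)*z/2) + C4*exp(sqrt(6)*z/2) - z^3/3 - 3*z^2/2


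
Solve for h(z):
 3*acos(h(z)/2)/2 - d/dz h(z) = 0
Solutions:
 Integral(1/acos(_y/2), (_y, h(z))) = C1 + 3*z/2


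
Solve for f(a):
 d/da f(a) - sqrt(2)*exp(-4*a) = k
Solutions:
 f(a) = C1 + a*k - sqrt(2)*exp(-4*a)/4


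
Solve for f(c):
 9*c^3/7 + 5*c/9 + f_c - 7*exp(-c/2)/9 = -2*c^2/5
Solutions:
 f(c) = C1 - 9*c^4/28 - 2*c^3/15 - 5*c^2/18 - 14*exp(-c/2)/9


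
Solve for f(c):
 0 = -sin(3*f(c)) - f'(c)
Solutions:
 f(c) = -acos((-C1 - exp(6*c))/(C1 - exp(6*c)))/3 + 2*pi/3
 f(c) = acos((-C1 - exp(6*c))/(C1 - exp(6*c)))/3


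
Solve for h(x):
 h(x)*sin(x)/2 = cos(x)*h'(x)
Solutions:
 h(x) = C1/sqrt(cos(x))


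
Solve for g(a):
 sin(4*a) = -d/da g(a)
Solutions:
 g(a) = C1 + cos(4*a)/4


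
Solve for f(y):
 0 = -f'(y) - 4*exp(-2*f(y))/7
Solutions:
 f(y) = log(-sqrt(C1 - 56*y)) - log(7)
 f(y) = log(C1 - 56*y)/2 - log(7)


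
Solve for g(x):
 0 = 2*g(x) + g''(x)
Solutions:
 g(x) = C1*sin(sqrt(2)*x) + C2*cos(sqrt(2)*x)


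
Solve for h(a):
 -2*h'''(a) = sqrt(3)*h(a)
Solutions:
 h(a) = C3*exp(-2^(2/3)*3^(1/6)*a/2) + (C1*sin(6^(2/3)*a/4) + C2*cos(6^(2/3)*a/4))*exp(2^(2/3)*3^(1/6)*a/4)


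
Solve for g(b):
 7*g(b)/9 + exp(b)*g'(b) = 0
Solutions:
 g(b) = C1*exp(7*exp(-b)/9)


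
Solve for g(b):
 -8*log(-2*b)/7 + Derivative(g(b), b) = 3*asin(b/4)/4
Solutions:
 g(b) = C1 + 8*b*log(-b)/7 + 3*b*asin(b/4)/4 - 8*b/7 + 8*b*log(2)/7 + 3*sqrt(16 - b^2)/4


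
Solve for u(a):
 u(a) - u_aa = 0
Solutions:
 u(a) = C1*exp(-a) + C2*exp(a)


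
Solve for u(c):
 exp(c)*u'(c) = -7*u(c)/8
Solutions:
 u(c) = C1*exp(7*exp(-c)/8)


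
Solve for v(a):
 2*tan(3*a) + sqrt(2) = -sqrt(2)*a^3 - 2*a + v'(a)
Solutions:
 v(a) = C1 + sqrt(2)*a^4/4 + a^2 + sqrt(2)*a - 2*log(cos(3*a))/3


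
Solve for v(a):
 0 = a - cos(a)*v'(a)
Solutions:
 v(a) = C1 + Integral(a/cos(a), a)


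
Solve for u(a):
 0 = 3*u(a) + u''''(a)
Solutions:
 u(a) = (C1*sin(sqrt(2)*3^(1/4)*a/2) + C2*cos(sqrt(2)*3^(1/4)*a/2))*exp(-sqrt(2)*3^(1/4)*a/2) + (C3*sin(sqrt(2)*3^(1/4)*a/2) + C4*cos(sqrt(2)*3^(1/4)*a/2))*exp(sqrt(2)*3^(1/4)*a/2)


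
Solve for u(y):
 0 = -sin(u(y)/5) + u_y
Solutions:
 -y + 5*log(cos(u(y)/5) - 1)/2 - 5*log(cos(u(y)/5) + 1)/2 = C1


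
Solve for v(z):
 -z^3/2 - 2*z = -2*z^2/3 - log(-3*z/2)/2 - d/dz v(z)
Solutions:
 v(z) = C1 + z^4/8 - 2*z^3/9 + z^2 - z*log(-z)/2 + z*(-log(3) + 1/2 + log(6)/2)


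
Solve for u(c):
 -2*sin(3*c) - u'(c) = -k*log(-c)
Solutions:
 u(c) = C1 + c*k*(log(-c) - 1) + 2*cos(3*c)/3


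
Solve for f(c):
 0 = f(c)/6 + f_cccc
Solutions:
 f(c) = (C1*sin(2^(1/4)*3^(3/4)*c/6) + C2*cos(2^(1/4)*3^(3/4)*c/6))*exp(-2^(1/4)*3^(3/4)*c/6) + (C3*sin(2^(1/4)*3^(3/4)*c/6) + C4*cos(2^(1/4)*3^(3/4)*c/6))*exp(2^(1/4)*3^(3/4)*c/6)


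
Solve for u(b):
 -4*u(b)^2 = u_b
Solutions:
 u(b) = 1/(C1 + 4*b)


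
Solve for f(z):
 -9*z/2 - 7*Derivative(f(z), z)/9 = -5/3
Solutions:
 f(z) = C1 - 81*z^2/28 + 15*z/7


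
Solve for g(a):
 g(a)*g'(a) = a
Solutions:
 g(a) = -sqrt(C1 + a^2)
 g(a) = sqrt(C1 + a^2)


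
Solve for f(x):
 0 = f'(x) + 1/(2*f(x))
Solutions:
 f(x) = -sqrt(C1 - x)
 f(x) = sqrt(C1 - x)


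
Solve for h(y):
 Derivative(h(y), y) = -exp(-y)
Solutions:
 h(y) = C1 + exp(-y)


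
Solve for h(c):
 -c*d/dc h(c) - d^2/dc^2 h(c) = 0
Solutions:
 h(c) = C1 + C2*erf(sqrt(2)*c/2)


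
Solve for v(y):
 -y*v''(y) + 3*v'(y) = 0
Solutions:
 v(y) = C1 + C2*y^4


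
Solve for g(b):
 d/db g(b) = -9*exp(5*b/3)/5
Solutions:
 g(b) = C1 - 27*exp(5*b/3)/25


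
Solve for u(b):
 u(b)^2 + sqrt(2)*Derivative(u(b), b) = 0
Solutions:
 u(b) = 2/(C1 + sqrt(2)*b)


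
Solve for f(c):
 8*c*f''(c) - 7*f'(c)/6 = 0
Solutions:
 f(c) = C1 + C2*c^(55/48)


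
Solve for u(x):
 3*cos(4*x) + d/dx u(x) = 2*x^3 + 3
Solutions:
 u(x) = C1 + x^4/2 + 3*x - 3*sin(4*x)/4


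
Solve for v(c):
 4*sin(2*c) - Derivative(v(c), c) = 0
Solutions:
 v(c) = C1 - 2*cos(2*c)


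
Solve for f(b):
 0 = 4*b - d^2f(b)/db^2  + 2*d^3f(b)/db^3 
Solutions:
 f(b) = C1 + C2*b + C3*exp(b/2) + 2*b^3/3 + 4*b^2


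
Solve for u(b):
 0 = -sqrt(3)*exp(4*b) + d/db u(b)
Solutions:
 u(b) = C1 + sqrt(3)*exp(4*b)/4


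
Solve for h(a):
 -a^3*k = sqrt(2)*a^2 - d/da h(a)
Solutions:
 h(a) = C1 + a^4*k/4 + sqrt(2)*a^3/3


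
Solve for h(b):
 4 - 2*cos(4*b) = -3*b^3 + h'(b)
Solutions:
 h(b) = C1 + 3*b^4/4 + 4*b - sin(4*b)/2


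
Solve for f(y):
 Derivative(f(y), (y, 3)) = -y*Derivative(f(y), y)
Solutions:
 f(y) = C1 + Integral(C2*airyai(-y) + C3*airybi(-y), y)


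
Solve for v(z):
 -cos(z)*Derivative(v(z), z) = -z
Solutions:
 v(z) = C1 + Integral(z/cos(z), z)


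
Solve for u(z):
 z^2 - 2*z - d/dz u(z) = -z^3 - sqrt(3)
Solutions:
 u(z) = C1 + z^4/4 + z^3/3 - z^2 + sqrt(3)*z


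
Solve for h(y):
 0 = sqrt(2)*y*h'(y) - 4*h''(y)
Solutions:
 h(y) = C1 + C2*erfi(2^(3/4)*y/4)


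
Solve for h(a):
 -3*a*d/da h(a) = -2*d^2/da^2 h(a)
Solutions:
 h(a) = C1 + C2*erfi(sqrt(3)*a/2)


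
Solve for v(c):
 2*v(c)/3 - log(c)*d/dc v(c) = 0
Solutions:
 v(c) = C1*exp(2*li(c)/3)


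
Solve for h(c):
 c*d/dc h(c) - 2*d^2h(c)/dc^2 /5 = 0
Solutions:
 h(c) = C1 + C2*erfi(sqrt(5)*c/2)


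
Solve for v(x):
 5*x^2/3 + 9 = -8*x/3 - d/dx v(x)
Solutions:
 v(x) = C1 - 5*x^3/9 - 4*x^2/3 - 9*x


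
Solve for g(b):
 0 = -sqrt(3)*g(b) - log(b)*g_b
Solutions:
 g(b) = C1*exp(-sqrt(3)*li(b))


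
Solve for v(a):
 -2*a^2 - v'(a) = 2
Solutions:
 v(a) = C1 - 2*a^3/3 - 2*a


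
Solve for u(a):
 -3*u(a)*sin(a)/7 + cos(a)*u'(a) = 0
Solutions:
 u(a) = C1/cos(a)^(3/7)


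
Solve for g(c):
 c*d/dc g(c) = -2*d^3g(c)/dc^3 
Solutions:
 g(c) = C1 + Integral(C2*airyai(-2^(2/3)*c/2) + C3*airybi(-2^(2/3)*c/2), c)


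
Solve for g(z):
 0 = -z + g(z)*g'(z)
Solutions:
 g(z) = -sqrt(C1 + z^2)
 g(z) = sqrt(C1 + z^2)


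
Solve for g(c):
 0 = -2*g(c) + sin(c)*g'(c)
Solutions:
 g(c) = C1*(cos(c) - 1)/(cos(c) + 1)


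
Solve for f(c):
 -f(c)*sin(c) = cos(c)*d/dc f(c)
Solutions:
 f(c) = C1*cos(c)


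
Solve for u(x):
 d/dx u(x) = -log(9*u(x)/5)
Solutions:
 Integral(1/(log(_y) - log(5) + 2*log(3)), (_y, u(x))) = C1 - x


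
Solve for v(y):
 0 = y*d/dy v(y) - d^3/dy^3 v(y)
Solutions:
 v(y) = C1 + Integral(C2*airyai(y) + C3*airybi(y), y)


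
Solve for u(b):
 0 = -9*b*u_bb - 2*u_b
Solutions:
 u(b) = C1 + C2*b^(7/9)


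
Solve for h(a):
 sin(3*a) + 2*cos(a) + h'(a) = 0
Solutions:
 h(a) = C1 - 2*sin(a) + cos(3*a)/3


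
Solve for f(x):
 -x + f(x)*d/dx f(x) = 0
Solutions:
 f(x) = -sqrt(C1 + x^2)
 f(x) = sqrt(C1 + x^2)


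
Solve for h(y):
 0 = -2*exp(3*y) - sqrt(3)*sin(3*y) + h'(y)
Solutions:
 h(y) = C1 + 2*exp(3*y)/3 - sqrt(3)*cos(3*y)/3


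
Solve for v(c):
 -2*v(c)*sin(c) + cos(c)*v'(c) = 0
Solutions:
 v(c) = C1/cos(c)^2


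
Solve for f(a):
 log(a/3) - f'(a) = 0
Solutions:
 f(a) = C1 + a*log(a) - a*log(3) - a


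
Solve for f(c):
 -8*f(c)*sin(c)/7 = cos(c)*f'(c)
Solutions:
 f(c) = C1*cos(c)^(8/7)


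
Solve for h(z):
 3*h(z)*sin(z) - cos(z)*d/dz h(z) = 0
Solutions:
 h(z) = C1/cos(z)^3


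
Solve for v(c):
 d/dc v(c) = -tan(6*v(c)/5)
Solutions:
 v(c) = -5*asin(C1*exp(-6*c/5))/6 + 5*pi/6
 v(c) = 5*asin(C1*exp(-6*c/5))/6


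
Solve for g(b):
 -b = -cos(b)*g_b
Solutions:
 g(b) = C1 + Integral(b/cos(b), b)


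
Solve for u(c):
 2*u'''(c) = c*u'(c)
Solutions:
 u(c) = C1 + Integral(C2*airyai(2^(2/3)*c/2) + C3*airybi(2^(2/3)*c/2), c)


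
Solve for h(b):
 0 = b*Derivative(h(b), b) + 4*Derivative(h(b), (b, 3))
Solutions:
 h(b) = C1 + Integral(C2*airyai(-2^(1/3)*b/2) + C3*airybi(-2^(1/3)*b/2), b)


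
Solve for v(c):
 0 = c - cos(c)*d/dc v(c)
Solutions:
 v(c) = C1 + Integral(c/cos(c), c)


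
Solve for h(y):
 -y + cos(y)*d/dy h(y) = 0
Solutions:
 h(y) = C1 + Integral(y/cos(y), y)


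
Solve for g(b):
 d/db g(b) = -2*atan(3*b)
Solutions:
 g(b) = C1 - 2*b*atan(3*b) + log(9*b^2 + 1)/3


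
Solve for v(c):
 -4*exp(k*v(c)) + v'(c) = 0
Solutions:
 v(c) = Piecewise((log(-1/(C1*k + 4*c*k))/k, Ne(k, 0)), (nan, True))
 v(c) = Piecewise((C1 + 4*c, Eq(k, 0)), (nan, True))


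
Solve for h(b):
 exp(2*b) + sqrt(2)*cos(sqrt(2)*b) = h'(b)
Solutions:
 h(b) = C1 + exp(2*b)/2 + sin(sqrt(2)*b)


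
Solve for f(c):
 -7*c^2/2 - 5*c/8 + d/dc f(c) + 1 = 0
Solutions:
 f(c) = C1 + 7*c^3/6 + 5*c^2/16 - c


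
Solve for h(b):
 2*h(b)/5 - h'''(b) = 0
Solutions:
 h(b) = C3*exp(2^(1/3)*5^(2/3)*b/5) + (C1*sin(2^(1/3)*sqrt(3)*5^(2/3)*b/10) + C2*cos(2^(1/3)*sqrt(3)*5^(2/3)*b/10))*exp(-2^(1/3)*5^(2/3)*b/10)


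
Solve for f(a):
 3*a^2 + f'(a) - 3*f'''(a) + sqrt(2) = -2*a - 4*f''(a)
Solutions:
 f(a) = C1 + C2*exp(a*(2 - sqrt(7))/3) + C3*exp(a*(2 + sqrt(7))/3) - a^3 + 11*a^2 - 106*a - sqrt(2)*a


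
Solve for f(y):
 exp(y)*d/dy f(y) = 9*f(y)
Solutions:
 f(y) = C1*exp(-9*exp(-y))


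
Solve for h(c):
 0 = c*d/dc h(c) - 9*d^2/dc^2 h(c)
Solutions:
 h(c) = C1 + C2*erfi(sqrt(2)*c/6)


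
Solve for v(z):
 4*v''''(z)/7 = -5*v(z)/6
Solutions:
 v(z) = (C1*sin(2^(3/4)*945^(1/4)*z/12) + C2*cos(2^(3/4)*945^(1/4)*z/12))*exp(-2^(3/4)*945^(1/4)*z/12) + (C3*sin(2^(3/4)*945^(1/4)*z/12) + C4*cos(2^(3/4)*945^(1/4)*z/12))*exp(2^(3/4)*945^(1/4)*z/12)


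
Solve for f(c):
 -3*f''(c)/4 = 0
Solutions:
 f(c) = C1 + C2*c


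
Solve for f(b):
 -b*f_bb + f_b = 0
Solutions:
 f(b) = C1 + C2*b^2


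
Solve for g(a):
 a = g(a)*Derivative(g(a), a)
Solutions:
 g(a) = -sqrt(C1 + a^2)
 g(a) = sqrt(C1 + a^2)


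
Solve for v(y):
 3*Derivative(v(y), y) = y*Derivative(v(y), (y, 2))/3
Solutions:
 v(y) = C1 + C2*y^10


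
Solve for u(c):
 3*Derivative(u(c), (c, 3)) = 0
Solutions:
 u(c) = C1 + C2*c + C3*c^2


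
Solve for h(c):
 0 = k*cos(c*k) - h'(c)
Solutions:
 h(c) = C1 + sin(c*k)


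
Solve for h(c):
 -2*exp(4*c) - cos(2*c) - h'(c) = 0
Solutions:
 h(c) = C1 - exp(4*c)/2 - sin(2*c)/2


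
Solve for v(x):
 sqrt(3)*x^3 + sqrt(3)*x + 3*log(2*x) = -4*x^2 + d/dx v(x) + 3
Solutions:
 v(x) = C1 + sqrt(3)*x^4/4 + 4*x^3/3 + sqrt(3)*x^2/2 + 3*x*log(x) - 6*x + x*log(8)


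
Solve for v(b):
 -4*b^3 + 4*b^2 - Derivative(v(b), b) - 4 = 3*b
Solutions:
 v(b) = C1 - b^4 + 4*b^3/3 - 3*b^2/2 - 4*b


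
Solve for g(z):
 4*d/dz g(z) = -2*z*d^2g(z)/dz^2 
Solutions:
 g(z) = C1 + C2/z


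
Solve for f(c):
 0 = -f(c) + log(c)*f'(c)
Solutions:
 f(c) = C1*exp(li(c))


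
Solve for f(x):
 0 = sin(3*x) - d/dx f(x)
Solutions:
 f(x) = C1 - cos(3*x)/3


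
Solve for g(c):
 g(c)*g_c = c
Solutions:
 g(c) = -sqrt(C1 + c^2)
 g(c) = sqrt(C1 + c^2)


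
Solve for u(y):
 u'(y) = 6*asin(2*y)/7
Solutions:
 u(y) = C1 + 6*y*asin(2*y)/7 + 3*sqrt(1 - 4*y^2)/7


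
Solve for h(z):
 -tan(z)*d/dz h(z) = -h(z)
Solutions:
 h(z) = C1*sin(z)


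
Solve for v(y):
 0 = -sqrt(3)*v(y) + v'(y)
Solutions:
 v(y) = C1*exp(sqrt(3)*y)


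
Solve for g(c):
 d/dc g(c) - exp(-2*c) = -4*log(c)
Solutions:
 g(c) = C1 - 4*c*log(c) + 4*c - exp(-2*c)/2


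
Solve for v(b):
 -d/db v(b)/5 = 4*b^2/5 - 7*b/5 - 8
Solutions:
 v(b) = C1 - 4*b^3/3 + 7*b^2/2 + 40*b


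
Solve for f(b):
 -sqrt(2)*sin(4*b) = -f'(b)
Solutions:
 f(b) = C1 - sqrt(2)*cos(4*b)/4


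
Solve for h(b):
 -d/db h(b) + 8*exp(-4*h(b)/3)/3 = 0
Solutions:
 h(b) = 3*log(-I*(C1 + 32*b/9)^(1/4))
 h(b) = 3*log(I*(C1 + 32*b/9)^(1/4))
 h(b) = 3*log(-(C1 + 32*b/9)^(1/4))
 h(b) = 3*log(C1 + 32*b/9)/4


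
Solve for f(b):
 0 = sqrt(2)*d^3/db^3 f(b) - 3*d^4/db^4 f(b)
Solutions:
 f(b) = C1 + C2*b + C3*b^2 + C4*exp(sqrt(2)*b/3)


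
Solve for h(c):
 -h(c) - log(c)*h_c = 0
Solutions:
 h(c) = C1*exp(-li(c))


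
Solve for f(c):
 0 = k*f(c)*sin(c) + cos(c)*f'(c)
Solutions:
 f(c) = C1*exp(k*log(cos(c)))


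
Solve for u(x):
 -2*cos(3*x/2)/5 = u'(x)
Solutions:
 u(x) = C1 - 4*sin(3*x/2)/15


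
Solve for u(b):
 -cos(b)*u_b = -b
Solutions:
 u(b) = C1 + Integral(b/cos(b), b)


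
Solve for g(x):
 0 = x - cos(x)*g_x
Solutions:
 g(x) = C1 + Integral(x/cos(x), x)


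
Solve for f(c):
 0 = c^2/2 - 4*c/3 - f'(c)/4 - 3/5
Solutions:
 f(c) = C1 + 2*c^3/3 - 8*c^2/3 - 12*c/5


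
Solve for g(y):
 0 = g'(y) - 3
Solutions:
 g(y) = C1 + 3*y


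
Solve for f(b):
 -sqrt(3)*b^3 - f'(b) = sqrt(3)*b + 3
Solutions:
 f(b) = C1 - sqrt(3)*b^4/4 - sqrt(3)*b^2/2 - 3*b


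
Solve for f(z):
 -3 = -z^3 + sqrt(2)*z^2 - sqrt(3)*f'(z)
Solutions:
 f(z) = C1 - sqrt(3)*z^4/12 + sqrt(6)*z^3/9 + sqrt(3)*z


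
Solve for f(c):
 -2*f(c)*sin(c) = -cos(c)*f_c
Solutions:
 f(c) = C1/cos(c)^2


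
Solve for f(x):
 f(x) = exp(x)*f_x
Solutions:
 f(x) = C1*exp(-exp(-x))


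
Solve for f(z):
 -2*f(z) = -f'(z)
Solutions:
 f(z) = C1*exp(2*z)


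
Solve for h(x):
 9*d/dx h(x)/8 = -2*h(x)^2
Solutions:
 h(x) = 9/(C1 + 16*x)


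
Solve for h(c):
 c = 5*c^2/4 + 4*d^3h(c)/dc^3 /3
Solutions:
 h(c) = C1 + C2*c + C3*c^2 - c^5/64 + c^4/32


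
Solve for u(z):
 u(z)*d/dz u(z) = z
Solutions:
 u(z) = -sqrt(C1 + z^2)
 u(z) = sqrt(C1 + z^2)


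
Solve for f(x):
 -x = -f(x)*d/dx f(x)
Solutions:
 f(x) = -sqrt(C1 + x^2)
 f(x) = sqrt(C1 + x^2)


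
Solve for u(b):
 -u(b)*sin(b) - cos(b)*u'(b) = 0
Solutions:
 u(b) = C1*cos(b)


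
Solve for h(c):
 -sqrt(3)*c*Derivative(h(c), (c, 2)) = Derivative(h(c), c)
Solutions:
 h(c) = C1 + C2*c^(1 - sqrt(3)/3)


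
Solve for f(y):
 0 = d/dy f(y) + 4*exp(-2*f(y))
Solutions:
 f(y) = log(-sqrt(C1 - 8*y))
 f(y) = log(C1 - 8*y)/2


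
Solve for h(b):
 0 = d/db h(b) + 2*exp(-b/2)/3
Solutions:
 h(b) = C1 + 4*exp(-b/2)/3


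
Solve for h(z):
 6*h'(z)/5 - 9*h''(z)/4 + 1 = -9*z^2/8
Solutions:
 h(z) = C1 + C2*exp(8*z/15) - 5*z^3/16 - 225*z^2/128 - 11405*z/1536


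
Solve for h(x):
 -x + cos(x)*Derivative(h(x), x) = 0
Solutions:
 h(x) = C1 + Integral(x/cos(x), x)


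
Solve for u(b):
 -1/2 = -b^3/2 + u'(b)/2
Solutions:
 u(b) = C1 + b^4/4 - b


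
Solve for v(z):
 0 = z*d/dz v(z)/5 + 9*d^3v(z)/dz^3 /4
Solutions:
 v(z) = C1 + Integral(C2*airyai(-2^(2/3)*75^(1/3)*z/15) + C3*airybi(-2^(2/3)*75^(1/3)*z/15), z)


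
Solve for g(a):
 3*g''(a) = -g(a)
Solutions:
 g(a) = C1*sin(sqrt(3)*a/3) + C2*cos(sqrt(3)*a/3)


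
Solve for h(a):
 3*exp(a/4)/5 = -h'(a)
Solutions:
 h(a) = C1 - 12*exp(a/4)/5


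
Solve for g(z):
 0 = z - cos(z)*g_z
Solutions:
 g(z) = C1 + Integral(z/cos(z), z)


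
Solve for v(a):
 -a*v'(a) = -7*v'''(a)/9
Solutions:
 v(a) = C1 + Integral(C2*airyai(21^(2/3)*a/7) + C3*airybi(21^(2/3)*a/7), a)


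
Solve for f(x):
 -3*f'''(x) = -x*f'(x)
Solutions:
 f(x) = C1 + Integral(C2*airyai(3^(2/3)*x/3) + C3*airybi(3^(2/3)*x/3), x)


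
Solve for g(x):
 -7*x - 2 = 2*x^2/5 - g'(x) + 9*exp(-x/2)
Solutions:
 g(x) = C1 + 2*x^3/15 + 7*x^2/2 + 2*x - 18*exp(-x/2)


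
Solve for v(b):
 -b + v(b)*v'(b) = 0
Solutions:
 v(b) = -sqrt(C1 + b^2)
 v(b) = sqrt(C1 + b^2)


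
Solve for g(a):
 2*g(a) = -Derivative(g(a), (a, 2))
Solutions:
 g(a) = C1*sin(sqrt(2)*a) + C2*cos(sqrt(2)*a)


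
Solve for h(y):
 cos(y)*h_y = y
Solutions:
 h(y) = C1 + Integral(y/cos(y), y)


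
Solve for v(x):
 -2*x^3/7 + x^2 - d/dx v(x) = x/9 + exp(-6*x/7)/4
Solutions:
 v(x) = C1 - x^4/14 + x^3/3 - x^2/18 + 7*exp(-6*x/7)/24


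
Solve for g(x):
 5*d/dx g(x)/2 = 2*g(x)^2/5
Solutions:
 g(x) = -25/(C1 + 4*x)


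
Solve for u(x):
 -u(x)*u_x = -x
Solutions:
 u(x) = -sqrt(C1 + x^2)
 u(x) = sqrt(C1 + x^2)


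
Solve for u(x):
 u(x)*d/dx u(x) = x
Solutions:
 u(x) = -sqrt(C1 + x^2)
 u(x) = sqrt(C1 + x^2)


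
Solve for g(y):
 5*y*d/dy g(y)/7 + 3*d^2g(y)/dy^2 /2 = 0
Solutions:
 g(y) = C1 + C2*erf(sqrt(105)*y/21)


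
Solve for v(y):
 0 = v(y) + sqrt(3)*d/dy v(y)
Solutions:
 v(y) = C1*exp(-sqrt(3)*y/3)


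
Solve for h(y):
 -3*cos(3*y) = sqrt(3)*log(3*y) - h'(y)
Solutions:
 h(y) = C1 + sqrt(3)*y*(log(y) - 1) + sqrt(3)*y*log(3) + sin(3*y)


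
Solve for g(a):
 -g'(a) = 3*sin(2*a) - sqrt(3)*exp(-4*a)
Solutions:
 g(a) = C1 + 3*cos(2*a)/2 - sqrt(3)*exp(-4*a)/4


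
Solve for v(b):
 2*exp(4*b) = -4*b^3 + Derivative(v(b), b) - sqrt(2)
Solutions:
 v(b) = C1 + b^4 + sqrt(2)*b + exp(4*b)/2


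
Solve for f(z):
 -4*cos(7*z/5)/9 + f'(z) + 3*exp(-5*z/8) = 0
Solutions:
 f(z) = C1 + 20*sin(7*z/5)/63 + 24*exp(-5*z/8)/5


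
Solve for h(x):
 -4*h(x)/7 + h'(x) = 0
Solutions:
 h(x) = C1*exp(4*x/7)


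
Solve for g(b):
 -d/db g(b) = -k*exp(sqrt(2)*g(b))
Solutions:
 g(b) = sqrt(2)*(2*log(-1/(C1 + b*k)) - log(2))/4


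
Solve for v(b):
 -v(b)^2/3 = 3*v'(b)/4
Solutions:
 v(b) = 9/(C1 + 4*b)


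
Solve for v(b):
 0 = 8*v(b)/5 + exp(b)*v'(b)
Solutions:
 v(b) = C1*exp(8*exp(-b)/5)


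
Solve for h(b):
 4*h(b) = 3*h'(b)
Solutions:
 h(b) = C1*exp(4*b/3)


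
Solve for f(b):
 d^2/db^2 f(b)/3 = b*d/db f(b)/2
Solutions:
 f(b) = C1 + C2*erfi(sqrt(3)*b/2)


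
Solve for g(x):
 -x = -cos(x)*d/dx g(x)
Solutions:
 g(x) = C1 + Integral(x/cos(x), x)


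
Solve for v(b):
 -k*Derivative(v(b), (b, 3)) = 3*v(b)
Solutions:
 v(b) = C1*exp(3^(1/3)*b*(-1/k)^(1/3)) + C2*exp(b*(-1/k)^(1/3)*(-3^(1/3) + 3^(5/6)*I)/2) + C3*exp(-b*(-1/k)^(1/3)*(3^(1/3) + 3^(5/6)*I)/2)


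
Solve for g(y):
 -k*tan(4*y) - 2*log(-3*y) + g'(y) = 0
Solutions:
 g(y) = C1 - k*log(cos(4*y))/4 + 2*y*log(-y) - 2*y + 2*y*log(3)


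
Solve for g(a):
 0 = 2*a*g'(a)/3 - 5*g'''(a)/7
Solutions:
 g(a) = C1 + Integral(C2*airyai(14^(1/3)*15^(2/3)*a/15) + C3*airybi(14^(1/3)*15^(2/3)*a/15), a)


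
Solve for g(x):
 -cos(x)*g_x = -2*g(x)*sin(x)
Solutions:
 g(x) = C1/cos(x)^2


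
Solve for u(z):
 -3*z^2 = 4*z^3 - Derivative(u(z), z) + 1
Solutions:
 u(z) = C1 + z^4 + z^3 + z


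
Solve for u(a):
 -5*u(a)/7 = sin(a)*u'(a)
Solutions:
 u(a) = C1*(cos(a) + 1)^(5/14)/(cos(a) - 1)^(5/14)


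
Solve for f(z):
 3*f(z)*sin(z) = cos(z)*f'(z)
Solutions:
 f(z) = C1/cos(z)^3


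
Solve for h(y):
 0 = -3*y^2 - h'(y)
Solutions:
 h(y) = C1 - y^3


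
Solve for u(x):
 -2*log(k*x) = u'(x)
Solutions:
 u(x) = C1 - 2*x*log(k*x) + 2*x


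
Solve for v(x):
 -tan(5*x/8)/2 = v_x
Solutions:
 v(x) = C1 + 4*log(cos(5*x/8))/5


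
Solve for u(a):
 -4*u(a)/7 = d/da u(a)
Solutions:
 u(a) = C1*exp(-4*a/7)


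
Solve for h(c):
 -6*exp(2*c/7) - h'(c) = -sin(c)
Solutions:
 h(c) = C1 - 21*exp(2*c/7) - cos(c)


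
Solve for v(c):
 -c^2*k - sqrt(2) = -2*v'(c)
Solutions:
 v(c) = C1 + c^3*k/6 + sqrt(2)*c/2


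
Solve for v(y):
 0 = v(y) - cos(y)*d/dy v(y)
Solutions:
 v(y) = C1*sqrt(sin(y) + 1)/sqrt(sin(y) - 1)


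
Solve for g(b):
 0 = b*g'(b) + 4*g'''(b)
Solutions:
 g(b) = C1 + Integral(C2*airyai(-2^(1/3)*b/2) + C3*airybi(-2^(1/3)*b/2), b)


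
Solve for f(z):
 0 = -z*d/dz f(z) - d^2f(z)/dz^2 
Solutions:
 f(z) = C1 + C2*erf(sqrt(2)*z/2)


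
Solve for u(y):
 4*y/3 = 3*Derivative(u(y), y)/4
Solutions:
 u(y) = C1 + 8*y^2/9


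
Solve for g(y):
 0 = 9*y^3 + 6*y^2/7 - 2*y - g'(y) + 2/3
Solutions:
 g(y) = C1 + 9*y^4/4 + 2*y^3/7 - y^2 + 2*y/3


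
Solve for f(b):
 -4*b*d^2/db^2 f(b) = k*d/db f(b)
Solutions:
 f(b) = C1 + b^(1 - re(k)/4)*(C2*sin(log(b)*Abs(im(k))/4) + C3*cos(log(b)*im(k)/4))


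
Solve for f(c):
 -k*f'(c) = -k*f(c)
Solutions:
 f(c) = C1*exp(c)


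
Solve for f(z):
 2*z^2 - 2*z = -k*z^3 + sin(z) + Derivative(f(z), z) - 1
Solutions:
 f(z) = C1 + k*z^4/4 + 2*z^3/3 - z^2 + z + cos(z)


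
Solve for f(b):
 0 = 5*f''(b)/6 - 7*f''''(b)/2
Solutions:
 f(b) = C1 + C2*b + C3*exp(-sqrt(105)*b/21) + C4*exp(sqrt(105)*b/21)


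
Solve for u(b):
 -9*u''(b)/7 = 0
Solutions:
 u(b) = C1 + C2*b


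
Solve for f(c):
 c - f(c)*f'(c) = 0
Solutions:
 f(c) = -sqrt(C1 + c^2)
 f(c) = sqrt(C1 + c^2)


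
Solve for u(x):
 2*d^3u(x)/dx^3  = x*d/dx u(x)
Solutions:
 u(x) = C1 + Integral(C2*airyai(2^(2/3)*x/2) + C3*airybi(2^(2/3)*x/2), x)


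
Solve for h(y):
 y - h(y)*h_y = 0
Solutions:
 h(y) = -sqrt(C1 + y^2)
 h(y) = sqrt(C1 + y^2)


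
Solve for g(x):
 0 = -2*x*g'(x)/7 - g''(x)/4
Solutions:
 g(x) = C1 + C2*erf(2*sqrt(7)*x/7)


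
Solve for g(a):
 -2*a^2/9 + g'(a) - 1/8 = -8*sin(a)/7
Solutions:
 g(a) = C1 + 2*a^3/27 + a/8 + 8*cos(a)/7


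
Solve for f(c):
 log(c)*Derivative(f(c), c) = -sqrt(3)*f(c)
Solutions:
 f(c) = C1*exp(-sqrt(3)*li(c))


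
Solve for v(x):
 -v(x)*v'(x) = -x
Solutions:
 v(x) = -sqrt(C1 + x^2)
 v(x) = sqrt(C1 + x^2)


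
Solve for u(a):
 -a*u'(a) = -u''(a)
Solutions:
 u(a) = C1 + C2*erfi(sqrt(2)*a/2)


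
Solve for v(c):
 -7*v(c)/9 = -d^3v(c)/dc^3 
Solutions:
 v(c) = C3*exp(21^(1/3)*c/3) + (C1*sin(3^(5/6)*7^(1/3)*c/6) + C2*cos(3^(5/6)*7^(1/3)*c/6))*exp(-21^(1/3)*c/6)


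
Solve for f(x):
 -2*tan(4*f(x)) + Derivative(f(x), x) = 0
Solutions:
 f(x) = -asin(C1*exp(8*x))/4 + pi/4
 f(x) = asin(C1*exp(8*x))/4


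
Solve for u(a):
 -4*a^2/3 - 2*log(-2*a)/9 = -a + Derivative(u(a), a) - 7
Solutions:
 u(a) = C1 - 4*a^3/9 + a^2/2 - 2*a*log(-a)/9 + a*(65 - 2*log(2))/9


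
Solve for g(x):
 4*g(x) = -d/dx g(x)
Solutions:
 g(x) = C1*exp(-4*x)


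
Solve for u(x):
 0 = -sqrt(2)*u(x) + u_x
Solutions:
 u(x) = C1*exp(sqrt(2)*x)


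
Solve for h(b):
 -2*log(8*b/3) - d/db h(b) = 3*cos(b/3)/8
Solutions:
 h(b) = C1 - 2*b*log(b) - 6*b*log(2) + 2*b + 2*b*log(3) - 9*sin(b/3)/8


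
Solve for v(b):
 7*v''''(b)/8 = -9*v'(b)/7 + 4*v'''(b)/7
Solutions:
 v(b) = C1 + C2*exp(b*(512*2^(1/3)/(441*sqrt(1701177) + 575251)^(1/3) + 64 + 2^(2/3)*(441*sqrt(1701177) + 575251)^(1/3))/294)*sin(2^(1/3)*sqrt(3)*b*(-2^(1/3)*(441*sqrt(1701177) + 575251)^(1/3) + 512/(441*sqrt(1701177) + 575251)^(1/3))/294) + C3*exp(b*(512*2^(1/3)/(441*sqrt(1701177) + 575251)^(1/3) + 64 + 2^(2/3)*(441*sqrt(1701177) + 575251)^(1/3))/294)*cos(2^(1/3)*sqrt(3)*b*(-2^(1/3)*(441*sqrt(1701177) + 575251)^(1/3) + 512/(441*sqrt(1701177) + 575251)^(1/3))/294) + C4*exp(b*(-2^(2/3)*(441*sqrt(1701177) + 575251)^(1/3) - 512*2^(1/3)/(441*sqrt(1701177) + 575251)^(1/3) + 32)/147)


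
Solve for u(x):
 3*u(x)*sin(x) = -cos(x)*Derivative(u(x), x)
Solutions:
 u(x) = C1*cos(x)^3


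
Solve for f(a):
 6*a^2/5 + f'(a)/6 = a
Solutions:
 f(a) = C1 - 12*a^3/5 + 3*a^2


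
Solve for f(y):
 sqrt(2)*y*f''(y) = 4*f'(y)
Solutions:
 f(y) = C1 + C2*y^(1 + 2*sqrt(2))


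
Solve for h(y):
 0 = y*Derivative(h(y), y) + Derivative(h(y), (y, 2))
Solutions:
 h(y) = C1 + C2*erf(sqrt(2)*y/2)


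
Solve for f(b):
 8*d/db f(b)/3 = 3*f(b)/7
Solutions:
 f(b) = C1*exp(9*b/56)


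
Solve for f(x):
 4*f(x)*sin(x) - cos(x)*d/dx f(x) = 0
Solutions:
 f(x) = C1/cos(x)^4


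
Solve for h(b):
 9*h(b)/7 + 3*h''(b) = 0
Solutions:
 h(b) = C1*sin(sqrt(21)*b/7) + C2*cos(sqrt(21)*b/7)


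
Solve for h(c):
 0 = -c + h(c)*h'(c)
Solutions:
 h(c) = -sqrt(C1 + c^2)
 h(c) = sqrt(C1 + c^2)


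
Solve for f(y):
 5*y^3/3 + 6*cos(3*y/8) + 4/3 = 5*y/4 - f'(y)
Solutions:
 f(y) = C1 - 5*y^4/12 + 5*y^2/8 - 4*y/3 - 16*sin(3*y/8)


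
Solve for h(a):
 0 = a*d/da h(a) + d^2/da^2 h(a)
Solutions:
 h(a) = C1 + C2*erf(sqrt(2)*a/2)


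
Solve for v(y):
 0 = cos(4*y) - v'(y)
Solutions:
 v(y) = C1 + sin(4*y)/4


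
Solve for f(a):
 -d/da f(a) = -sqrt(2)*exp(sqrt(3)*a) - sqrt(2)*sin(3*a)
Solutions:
 f(a) = C1 + sqrt(6)*exp(sqrt(3)*a)/3 - sqrt(2)*cos(3*a)/3


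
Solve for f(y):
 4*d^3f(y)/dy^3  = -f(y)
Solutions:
 f(y) = C3*exp(-2^(1/3)*y/2) + (C1*sin(2^(1/3)*sqrt(3)*y/4) + C2*cos(2^(1/3)*sqrt(3)*y/4))*exp(2^(1/3)*y/4)


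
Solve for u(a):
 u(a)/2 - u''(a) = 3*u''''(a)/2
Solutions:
 u(a) = C1*exp(-sqrt(3)*a/3) + C2*exp(sqrt(3)*a/3) + C3*sin(a) + C4*cos(a)


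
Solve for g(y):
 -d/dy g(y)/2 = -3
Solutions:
 g(y) = C1 + 6*y


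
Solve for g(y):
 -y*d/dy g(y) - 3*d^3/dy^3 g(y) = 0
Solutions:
 g(y) = C1 + Integral(C2*airyai(-3^(2/3)*y/3) + C3*airybi(-3^(2/3)*y/3), y)


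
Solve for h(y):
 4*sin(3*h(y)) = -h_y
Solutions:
 h(y) = -acos((-C1 - exp(24*y))/(C1 - exp(24*y)))/3 + 2*pi/3
 h(y) = acos((-C1 - exp(24*y))/(C1 - exp(24*y)))/3


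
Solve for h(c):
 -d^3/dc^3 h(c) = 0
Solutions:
 h(c) = C1 + C2*c + C3*c^2


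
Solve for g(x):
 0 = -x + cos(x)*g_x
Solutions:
 g(x) = C1 + Integral(x/cos(x), x)


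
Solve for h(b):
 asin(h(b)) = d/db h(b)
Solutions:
 Integral(1/asin(_y), (_y, h(b))) = C1 + b


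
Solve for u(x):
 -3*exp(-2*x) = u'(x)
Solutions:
 u(x) = C1 + 3*exp(-2*x)/2


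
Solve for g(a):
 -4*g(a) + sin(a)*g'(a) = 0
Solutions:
 g(a) = C1*(cos(a)^2 - 2*cos(a) + 1)/(cos(a)^2 + 2*cos(a) + 1)


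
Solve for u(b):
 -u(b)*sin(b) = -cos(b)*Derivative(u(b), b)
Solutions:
 u(b) = C1/cos(b)


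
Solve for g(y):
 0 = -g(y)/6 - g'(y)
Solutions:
 g(y) = C1*exp(-y/6)


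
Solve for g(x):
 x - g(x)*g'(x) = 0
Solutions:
 g(x) = -sqrt(C1 + x^2)
 g(x) = sqrt(C1 + x^2)


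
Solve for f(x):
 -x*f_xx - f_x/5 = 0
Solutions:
 f(x) = C1 + C2*x^(4/5)


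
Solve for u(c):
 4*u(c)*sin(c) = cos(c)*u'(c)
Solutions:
 u(c) = C1/cos(c)^4


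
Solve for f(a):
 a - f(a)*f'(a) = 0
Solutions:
 f(a) = -sqrt(C1 + a^2)
 f(a) = sqrt(C1 + a^2)


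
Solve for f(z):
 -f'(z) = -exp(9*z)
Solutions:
 f(z) = C1 + exp(9*z)/9


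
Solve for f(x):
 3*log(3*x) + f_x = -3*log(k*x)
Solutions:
 f(x) = C1 + 3*x*(-log(k) - log(3) + 2) - 6*x*log(x)


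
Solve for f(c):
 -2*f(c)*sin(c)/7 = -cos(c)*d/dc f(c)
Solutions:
 f(c) = C1/cos(c)^(2/7)


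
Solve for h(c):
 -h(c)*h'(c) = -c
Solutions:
 h(c) = -sqrt(C1 + c^2)
 h(c) = sqrt(C1 + c^2)


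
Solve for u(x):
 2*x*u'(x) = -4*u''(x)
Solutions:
 u(x) = C1 + C2*erf(x/2)


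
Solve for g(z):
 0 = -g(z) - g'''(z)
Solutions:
 g(z) = C3*exp(-z) + (C1*sin(sqrt(3)*z/2) + C2*cos(sqrt(3)*z/2))*exp(z/2)


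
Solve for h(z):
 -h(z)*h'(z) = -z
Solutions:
 h(z) = -sqrt(C1 + z^2)
 h(z) = sqrt(C1 + z^2)


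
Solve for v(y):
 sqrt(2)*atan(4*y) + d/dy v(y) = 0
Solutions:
 v(y) = C1 - sqrt(2)*(y*atan(4*y) - log(16*y^2 + 1)/8)


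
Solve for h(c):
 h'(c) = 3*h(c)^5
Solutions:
 h(c) = -(-1/(C1 + 12*c))^(1/4)
 h(c) = (-1/(C1 + 12*c))^(1/4)
 h(c) = -I*(-1/(C1 + 12*c))^(1/4)
 h(c) = I*(-1/(C1 + 12*c))^(1/4)


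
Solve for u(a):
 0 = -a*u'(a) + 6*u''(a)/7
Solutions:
 u(a) = C1 + C2*erfi(sqrt(21)*a/6)


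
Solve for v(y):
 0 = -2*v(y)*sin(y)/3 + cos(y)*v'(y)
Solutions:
 v(y) = C1/cos(y)^(2/3)


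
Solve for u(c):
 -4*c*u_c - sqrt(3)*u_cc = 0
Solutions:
 u(c) = C1 + C2*erf(sqrt(2)*3^(3/4)*c/3)


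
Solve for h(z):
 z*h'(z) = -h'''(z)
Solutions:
 h(z) = C1 + Integral(C2*airyai(-z) + C3*airybi(-z), z)


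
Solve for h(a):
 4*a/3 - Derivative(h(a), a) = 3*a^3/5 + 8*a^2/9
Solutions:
 h(a) = C1 - 3*a^4/20 - 8*a^3/27 + 2*a^2/3


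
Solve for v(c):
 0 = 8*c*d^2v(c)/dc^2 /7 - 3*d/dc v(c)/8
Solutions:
 v(c) = C1 + C2*c^(85/64)


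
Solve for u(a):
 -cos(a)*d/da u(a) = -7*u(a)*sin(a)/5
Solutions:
 u(a) = C1/cos(a)^(7/5)


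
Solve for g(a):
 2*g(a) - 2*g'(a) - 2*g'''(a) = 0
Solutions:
 g(a) = C1*exp(-a*(-2*18^(1/3)/(9 + sqrt(93))^(1/3) + 12^(1/3)*(9 + sqrt(93))^(1/3))/12)*sin(2^(1/3)*3^(1/6)*a*(6/(9 + sqrt(93))^(1/3) + 2^(1/3)*3^(2/3)*(9 + sqrt(93))^(1/3))/12) + C2*exp(-a*(-2*18^(1/3)/(9 + sqrt(93))^(1/3) + 12^(1/3)*(9 + sqrt(93))^(1/3))/12)*cos(2^(1/3)*3^(1/6)*a*(6/(9 + sqrt(93))^(1/3) + 2^(1/3)*3^(2/3)*(9 + sqrt(93))^(1/3))/12) + C3*exp(a*(-2*18^(1/3)/(9 + sqrt(93))^(1/3) + 12^(1/3)*(9 + sqrt(93))^(1/3))/6)


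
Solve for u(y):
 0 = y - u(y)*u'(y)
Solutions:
 u(y) = -sqrt(C1 + y^2)
 u(y) = sqrt(C1 + y^2)


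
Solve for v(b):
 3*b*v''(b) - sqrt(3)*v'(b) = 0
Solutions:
 v(b) = C1 + C2*b^(sqrt(3)/3 + 1)


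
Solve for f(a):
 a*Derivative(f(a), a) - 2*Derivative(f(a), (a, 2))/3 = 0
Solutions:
 f(a) = C1 + C2*erfi(sqrt(3)*a/2)


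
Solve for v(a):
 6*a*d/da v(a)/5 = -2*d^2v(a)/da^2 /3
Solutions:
 v(a) = C1 + C2*erf(3*sqrt(10)*a/10)


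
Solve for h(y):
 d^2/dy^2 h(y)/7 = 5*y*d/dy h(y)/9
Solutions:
 h(y) = C1 + C2*erfi(sqrt(70)*y/6)


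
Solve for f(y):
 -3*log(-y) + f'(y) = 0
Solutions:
 f(y) = C1 + 3*y*log(-y) - 3*y


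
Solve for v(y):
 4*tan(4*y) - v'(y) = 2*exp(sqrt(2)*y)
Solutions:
 v(y) = C1 - sqrt(2)*exp(sqrt(2)*y) - log(cos(4*y))


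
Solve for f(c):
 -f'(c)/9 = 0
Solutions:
 f(c) = C1


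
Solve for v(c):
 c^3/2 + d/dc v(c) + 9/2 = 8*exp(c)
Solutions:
 v(c) = C1 - c^4/8 - 9*c/2 + 8*exp(c)


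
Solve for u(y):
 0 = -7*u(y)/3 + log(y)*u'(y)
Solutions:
 u(y) = C1*exp(7*li(y)/3)


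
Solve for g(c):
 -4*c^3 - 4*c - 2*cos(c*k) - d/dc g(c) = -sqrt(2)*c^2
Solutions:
 g(c) = C1 - c^4 + sqrt(2)*c^3/3 - 2*c^2 - 2*sin(c*k)/k


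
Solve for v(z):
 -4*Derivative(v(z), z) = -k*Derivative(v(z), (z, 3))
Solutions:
 v(z) = C1 + C2*exp(-2*z*sqrt(1/k)) + C3*exp(2*z*sqrt(1/k))


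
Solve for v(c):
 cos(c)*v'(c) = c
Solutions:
 v(c) = C1 + Integral(c/cos(c), c)


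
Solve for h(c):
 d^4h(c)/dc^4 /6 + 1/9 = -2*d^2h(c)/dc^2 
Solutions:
 h(c) = C1 + C2*c + C3*sin(2*sqrt(3)*c) + C4*cos(2*sqrt(3)*c) - c^2/36


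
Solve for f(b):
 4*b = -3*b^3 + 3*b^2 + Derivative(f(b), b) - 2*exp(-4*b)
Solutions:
 f(b) = C1 + 3*b^4/4 - b^3 + 2*b^2 - exp(-4*b)/2


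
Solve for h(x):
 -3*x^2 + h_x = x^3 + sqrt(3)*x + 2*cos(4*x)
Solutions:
 h(x) = C1 + x^4/4 + x^3 + sqrt(3)*x^2/2 + sin(4*x)/2


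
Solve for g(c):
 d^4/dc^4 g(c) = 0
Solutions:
 g(c) = C1 + C2*c + C3*c^2 + C4*c^3


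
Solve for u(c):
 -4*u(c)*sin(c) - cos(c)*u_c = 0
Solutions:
 u(c) = C1*cos(c)^4


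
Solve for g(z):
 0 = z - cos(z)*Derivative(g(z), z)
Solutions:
 g(z) = C1 + Integral(z/cos(z), z)


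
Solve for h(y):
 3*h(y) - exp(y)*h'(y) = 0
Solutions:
 h(y) = C1*exp(-3*exp(-y))


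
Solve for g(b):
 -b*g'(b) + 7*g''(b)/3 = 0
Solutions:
 g(b) = C1 + C2*erfi(sqrt(42)*b/14)


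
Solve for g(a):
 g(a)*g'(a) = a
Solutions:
 g(a) = -sqrt(C1 + a^2)
 g(a) = sqrt(C1 + a^2)


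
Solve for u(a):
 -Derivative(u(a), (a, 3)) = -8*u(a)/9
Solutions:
 u(a) = C3*exp(2*3^(1/3)*a/3) + (C1*sin(3^(5/6)*a/3) + C2*cos(3^(5/6)*a/3))*exp(-3^(1/3)*a/3)


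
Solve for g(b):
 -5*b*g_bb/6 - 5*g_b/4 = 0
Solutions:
 g(b) = C1 + C2/sqrt(b)
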